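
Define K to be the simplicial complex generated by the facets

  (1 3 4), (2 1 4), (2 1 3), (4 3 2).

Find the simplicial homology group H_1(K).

Take the total order 1 < 2 < 3 < 4 on the vertex set. Then K (dimension 2) consists of the simplices:

  0-simplices (4): [1], [2], [3], [4]
  1-simplices (6): [1,2], [1,3], [1,4], [2,3], [2,4], [3,4]
  2-simplices (4): [1,2,3], [1,2,4], [1,3,4], [2,3,4]

Hence C_0 ≅ Z^4, C_1 ≅ Z^6, C_2 ≅ Z^4.

The boundary map ∂_1: C_1 → C_0 sends each edge [p,q] (with p < q) to q − p.
The 4×6 boundary matrix has rank 3 and Smith normal form diag(1,1,1).

∂_2: C_2 → C_1 sends each 2-simplex [p,q,r] to [q,r] − [p,r] + [p,q]. For instance
  ∂[1,3,4] = [3,4] − [1,4] + [1,3],
  ∂[1,2,4] = [2,4] − [1,4] + [1,2].
As a 6×4 matrix over Z this has rank 3, with invariant factors (1,1,1).

From H_k ≅ ker(∂_k) / im(∂_{k+1}) we obtain:

  H_1: rank ker ∂_1 − rank ∂_2 = (6 − 3) − 3 = 0, and the invariant factors of ∂_2 are all 1, so H_1 = 0.

H_1 ≅ 0.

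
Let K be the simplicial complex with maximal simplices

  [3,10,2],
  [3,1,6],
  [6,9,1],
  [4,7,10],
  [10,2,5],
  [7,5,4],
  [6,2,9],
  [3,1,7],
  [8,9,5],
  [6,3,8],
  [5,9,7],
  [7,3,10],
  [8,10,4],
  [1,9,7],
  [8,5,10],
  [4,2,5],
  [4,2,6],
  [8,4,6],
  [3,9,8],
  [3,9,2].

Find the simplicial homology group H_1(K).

Take the total order 1 < 2 < 3 < 4 < 5 < 6 < 7 < 8 < 9 < 10 on the vertex set. Then K (dimension 2) consists of the simplices:

  0-simplices (10): [1], [2], [3], [4], [5], [6], [7], [8], [9], [10]
  1-simplices (30): (30 of them)
  2-simplices (20): (20 of them)

Hence C_0 ≅ Z^10, C_1 ≅ Z^30, C_2 ≅ Z^20.

Boundary ∂_1: C_1 → C_0 maps an edge to its endpoints' difference, ∂[p,q] = q − p. For instance
  ∂[8,9] = [9] − [8].
The 10×30 boundary matrix has rank 9 and Smith normal form diag(1,1,1,1,1,1,1,1,1).

Boundary ∂_2: C_2 → C_1 maps a triangle to the signed sum of its edges. For instance
  ∂[4,7,10] = [7,10] − [4,10] + [4,7],
  ∂[5,7,9] = [7,9] − [5,9] + [5,7].
This gives a 30×20 integer matrix of rank 20; reducing to Smith normal form yields diagonal entries (1,1,1,1,1,1,1,1,1,1,1,1,1,1,1,1,1,1,1,2).

Computing H_k = (kernel of ∂_k) / (image of ∂_{k+1}):

  H_1: rank ker ∂_1 − rank ∂_2 = (30 − 9) − 20 = 1, and ∂_2 has invariant factor 2 > 1, so H_1 = Z ⊕ Z/2.

H_1 = Z ⊕ Z/2.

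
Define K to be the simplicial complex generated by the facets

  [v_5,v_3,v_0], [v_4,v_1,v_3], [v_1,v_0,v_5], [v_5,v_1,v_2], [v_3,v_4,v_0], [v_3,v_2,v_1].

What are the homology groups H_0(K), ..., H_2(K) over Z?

H_0 = Z,  H_1 = Z,  H_2 = 0.

Fix the vertex order v_0 < v_1 < v_2 < v_3 < v_4 < v_5 and write every simplex with vertices in increasing order. Then dim K = 2 and the simplices of K are:

  0-simplices (6): [v_0], [v_1], [v_2], [v_3], [v_4], [v_5]
  1-simplices (12): [v_0,v_1], [v_0,v_3], [v_0,v_4], [v_0,v_5], [v_1,v_2], [v_1,v_3], [v_1,v_4], [v_1,v_5], [v_2,v_3], [v_2,v_5], [v_3,v_4], [v_3,v_5]
  2-simplices (6): [v_0,v_1,v_5], [v_0,v_3,v_4], [v_0,v_3,v_5], [v_1,v_2,v_3], [v_1,v_2,v_5], [v_1,v_3,v_4]

giving chain groups C_0 ≅ Z^6, C_1 ≅ Z^12, C_2 ≅ Z^6.

Boundary ∂_1: C_1 → C_0 maps an edge to its endpoints' difference, ∂[p,q] = q − p. For instance
  ∂[v_1,v_3] = [v_3] − [v_1].
The resulting 6×12 matrix has rank 5, and its Smith normal form has invariant factors (1,1,1,1,1).

Boundary ∂_2: C_2 → C_1 sends each 2-simplex [p,q,r] to [q,r] − [p,r] + [p,q]. For instance
  ∂[v_0,v_3,v_5] = [v_3,v_5] − [v_0,v_5] + [v_0,v_3],
  ∂[v_0,v_3,v_4] = [v_3,v_4] − [v_0,v_4] + [v_0,v_3].
The resulting 12×6 matrix has rank 6, and its Smith normal form has invariant factors (1,1,1,1,1,1).

From H_k ≅ ker(∂_k) / im(∂_{k+1}) we obtain:

  H_0: rank C_0 − rank ∂_1 = 6 − 5 = 1, and the invariant factors of ∂_1 are all 1, so H_0 ≅ Z.
  H_1: rank ker ∂_1 − rank ∂_2 = (12 − 5) − 6 = 1, and the invariant factors of ∂_2 are all 1, so H_1 ≅ Z.
  H_2: rank ker ∂_2 − rank ∂_3 = (6 − 6) − 0 = 0, and there is no ∂_3, so H_2 ≅ 0.

As a check, the Euler characteristic is 6 − 12 + 6 = 0, which agrees with 1 − 1 + 0 = 0.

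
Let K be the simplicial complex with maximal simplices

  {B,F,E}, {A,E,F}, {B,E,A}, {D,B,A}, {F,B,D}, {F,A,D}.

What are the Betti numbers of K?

Fix the vertex order A < B < D < E < F and write every simplex with vertices in increasing order. Then dim K = 2 and the simplices of K are:

  0-simplices (5): A, B, D, E, F
  1-simplices (9): AB, AD, AE, AF, BD, BE, BF, DF, EF
  2-simplices (6): ABD, ABE, ADF, AEF, BDF, BEF

giving chain groups C_0 ≅ Z^5, C_1 ≅ Z^9, C_2 ≅ Z^6.

The boundary map ∂_1: C_1 → C_0 sends each edge [p,q] (with p < q) to q − p. For instance
  ∂BF = F − B.
As a 5×9 matrix over Z this has rank 4, with invariant factors (1,1,1,1).

∂_2: C_2 → C_1 maps a triangle to the signed sum of its edges. For instance
  ∂BEF = EF − BF + BE,
  ∂AEF = EF − AF + AE.
The 9×6 boundary matrix has rank 5 and Smith normal form diag(1,1,1,1,1).

From H_k ≅ ker(∂_k) / im(∂_{k+1}) we obtain:

  H_0: rank C_0 − rank ∂_1 = 5 − 4 = 1, and the invariant factors of ∂_1 are all 1, so H_0 = Z.
  H_1: rank ker ∂_1 − rank ∂_2 = (9 − 4) − 5 = 0, and the invariant factors of ∂_2 are all 1, so H_1 = 0.
  H_2: rank ker ∂_2 − rank ∂_3 = (6 − 5) − 0 = 1, and there is no ∂_3, so H_2 = Z.

As a check, the Euler characteristic is 5 − 9 + 6 = 2, which agrees with 1 − 0 + 1 = 2.

Hence the Betti numbers are b_0 = 1, b_1 = 0, b_2 = 1.

b_0 = 1, b_1 = 0, b_2 = 1.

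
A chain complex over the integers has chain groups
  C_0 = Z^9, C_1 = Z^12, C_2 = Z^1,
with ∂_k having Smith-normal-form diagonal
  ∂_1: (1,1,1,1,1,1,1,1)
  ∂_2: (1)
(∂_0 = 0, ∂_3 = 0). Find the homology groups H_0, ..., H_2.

H_0: b_0 = 9 − 0 − 8 = 1; torsion from ∂_1 factors > 1: none. So H_0 ≅ Z.
H_1: b_1 = 12 − 8 − 1 = 3; torsion from ∂_2 factors > 1: none. So H_1 ≅ Z^3.
H_2: b_2 = 1 − 1 − 0 = 0; torsion from ∂_3 factors > 1: none. So H_2 ≅ 0.

H_0 ≅ Z,  H_1 ≅ Z^3,  H_2 = 0.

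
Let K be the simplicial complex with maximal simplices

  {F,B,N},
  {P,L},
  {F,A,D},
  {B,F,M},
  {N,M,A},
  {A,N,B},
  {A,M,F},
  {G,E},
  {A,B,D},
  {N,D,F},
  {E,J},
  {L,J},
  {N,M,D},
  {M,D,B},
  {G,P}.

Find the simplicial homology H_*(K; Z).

Take the total order A < B < D < E < F < G < J < L < M < N < P on the vertex set. Then K (dimension 2) consists of the simplices:

  0-simplices (11): A, B, D, E, F, G, J, L, M, N, P
  1-simplices (20): AB, AD, AF, AM, AN, BD, BF, BM, BN, DF, DM, DN, EG, EJ, FM, FN, GP, JL, LP, MN
  2-simplices (10): ABD, ABN, ADF, AFM, AMN, BDM, BFM, BFN, DFN, DMN

Hence C_0 ≅ Z^11, C_1 ≅ Z^20, C_2 ≅ Z^10.

Boundary ∂_1: C_1 → C_0 is given by ∂[p,q] = [q] − [p].
This gives a 11×20 integer matrix of rank 9; reducing to Smith normal form yields diagonal entries (1,1,1,1,1,1,1,1,1).

The boundary map ∂_2: C_2 → C_1 sends each 2-simplex [p,q,r] to [q,r] − [p,r] + [p,q]. For instance
  ∂DMN = MN − DN + DM,
  ∂AFM = FM − AM + AF.
This gives a 20×10 integer matrix of rank 10; reducing to Smith normal form yields diagonal entries (1,1,1,1,1,1,1,1,1,2).

From H_k ≅ ker(∂_k) / im(∂_{k+1}) we obtain:

  H_0: rank C_0 − rank ∂_1 = 11 − 9 = 2, and the invariant factors of ∂_1 are all 1, so H_0 = Z^2.
  H_1: rank ker ∂_1 − rank ∂_2 = (20 − 9) − 10 = 1, and ∂_2 has invariant factor 2 > 1, so H_1 = Z ⊕ Z/2.
  H_2: rank ker ∂_2 − rank ∂_3 = (10 − 10) − 0 = 0, and there is no ∂_3, so H_2 = 0.

H_0 = Z^2,  H_1 = Z ⊕ Z/2,  H_2 = 0.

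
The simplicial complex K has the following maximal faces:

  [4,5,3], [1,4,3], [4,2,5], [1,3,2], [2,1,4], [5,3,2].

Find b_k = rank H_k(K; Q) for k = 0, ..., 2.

b_0 = 1, b_1 = 0, b_2 = 1.

Take the total order 1 < 2 < 3 < 4 < 5 on the vertex set. Then K (dimension 2) consists of the simplices:

  0-simplices (5): [1], [2], [3], [4], [5]
  1-simplices (9): [1,2], [1,3], [1,4], [2,3], [2,4], [2,5], [3,4], [3,5], [4,5]
  2-simplices (6): [1,2,3], [1,2,4], [1,3,4], [2,3,5], [2,4,5], [3,4,5]

Hence C_0 ≅ Z^5, C_1 ≅ Z^9, C_2 ≅ Z^6.

Boundary ∂_1: C_1 → C_0 sends each edge [p,q] (with p < q) to q − p. For instance
  ∂[4,5] = [5] − [4].
The resulting 5×9 matrix has rank 4, and its Smith normal form has invariant factors (1,1,1,1).

The boundary map ∂_2: C_2 → C_1 sends each 2-simplex [p,q,r] to [q,r] − [p,r] + [p,q]. For instance
  ∂[3,4,5] = [4,5] − [3,5] + [3,4],
  ∂[1,3,4] = [3,4] − [1,4] + [1,3].
This gives a 9×6 integer matrix of rank 5; reducing to Smith normal form yields diagonal entries (1,1,1,1,1).

Now H_k = ker ∂_k / im ∂_{k+1}, so:

  H_0: rank C_0 − rank ∂_1 = 5 − 4 = 1, and the invariant factors of ∂_1 are all 1, so H_0 = Z.
  H_1: rank ker ∂_1 − rank ∂_2 = (9 − 4) − 5 = 0, and the invariant factors of ∂_2 are all 1, so H_1 = 0.
  H_2: rank ker ∂_2 − rank ∂_3 = (6 − 5) − 0 = 1, and there is no ∂_3, so H_2 = Z.

As a check, the Euler characteristic is 5 − 9 + 6 = 2, which agrees with 1 − 0 + 1 = 2.

Hence the Betti numbers are b_0 = 1, b_1 = 0, b_2 = 1.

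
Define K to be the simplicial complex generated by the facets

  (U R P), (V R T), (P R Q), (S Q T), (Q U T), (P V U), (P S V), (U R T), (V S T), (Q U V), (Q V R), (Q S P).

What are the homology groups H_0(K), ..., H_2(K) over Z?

H_0 ≅ Z,  H_1 ≅ Z_2,  H_2 = 0.

K has 7 vertices, 18 edges, 12 triangles.
rank ∂_0 = 0, rank ∂_1 = 6 ⇒ b_0 = 7 − 0 − 6 = 1; all invariant factors of ∂_1 are 1 so no torsion. So H_0 ≅ Z.
rank ∂_1 = 6, rank ∂_2 = 12 ⇒ b_1 = 18 − 6 − 12 = 0; ∂_2 has invariant factor(s) [2] giving torsion. So H_1 ≅ Z_2.
rank ∂_2 = 12, rank ∂_3 = 0 ⇒ b_2 = 12 − 12 − 0 = 0. So H_2 ≅ 0.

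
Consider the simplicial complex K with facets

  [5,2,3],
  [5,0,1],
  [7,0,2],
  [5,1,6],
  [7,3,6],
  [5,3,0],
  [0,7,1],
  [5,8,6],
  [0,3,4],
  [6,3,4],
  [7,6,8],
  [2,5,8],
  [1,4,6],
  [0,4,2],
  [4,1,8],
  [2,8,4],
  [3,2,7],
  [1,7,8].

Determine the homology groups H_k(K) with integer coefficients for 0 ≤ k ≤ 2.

Take the total order 0 < 1 < 2 < 3 < 4 < 5 < 6 < 7 < 8 on the vertex set. Then K (dimension 2) consists of the simplices:

  0-simplices (9): [0], [1], [2], [3], [4], [5], [6], [7], [8]
  1-simplices (27): (27 of them)
  2-simplices (18): [0,1,5], [0,1,7], [0,2,4], [0,2,7], [0,3,4], [0,3,5], [1,4,6], [1,4,8], [1,5,6], [1,7,8], [2,3,5], [2,3,7], [2,4,8], [2,5,8], [3,4,6], [3,6,7], [5,6,8], [6,7,8]

Hence C_0 ≅ Z^9, C_1 ≅ Z^27, C_2 ≅ Z^18.

The boundary map ∂_1: C_1 → C_0 sends each edge [p,q] (with p < q) to q − p. For instance
  ∂[3,7] = [7] − [3].
This gives a 9×27 integer matrix of rank 8; reducing to Smith normal form yields diagonal entries (1,1,1,1,1,1,1,1).

Boundary ∂_2: C_2 → C_1 acts by ∂[p,q,r] = [q,r] − [p,r] + [p,q]. For instance
  ∂[1,4,8] = [4,8] − [1,8] + [1,4],
  ∂[0,1,7] = [1,7] − [0,7] + [0,1].
The 27×18 boundary matrix has rank 18 and Smith normal form diag(1,1,1,1,1,1,1,1,1,1,1,1,1,1,1,1,1,2).

Now H_k = ker ∂_k / im ∂_{k+1}, so:

  H_0: rank C_0 − rank ∂_1 = 9 − 8 = 1, and the invariant factors of ∂_1 are all 1, so H_0 = Z.
  H_1: rank ker ∂_1 − rank ∂_2 = (27 − 8) − 18 = 1, and ∂_2 has invariant factor 2 > 1, so H_1 = Z × Z/2.
  H_2: rank ker ∂_2 − rank ∂_3 = (18 − 18) − 0 = 0, and there is no ∂_3, so H_2 = 0.

As a check, the Euler characteristic is 9 − 27 + 18 = 0, which agrees with 1 − 1 + 0 = 0.

H_0 ≅ Z,  H_1 ≅ Z × Z/2,  H_2 = 0.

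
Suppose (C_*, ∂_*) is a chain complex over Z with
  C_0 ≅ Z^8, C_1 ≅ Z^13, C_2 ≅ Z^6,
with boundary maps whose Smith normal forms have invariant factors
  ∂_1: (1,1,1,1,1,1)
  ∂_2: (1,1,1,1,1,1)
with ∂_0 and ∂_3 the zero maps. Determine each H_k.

H_0 ≅ Z^2,  H_1 ≅ Z,  H_2 = 0.

H_0: b_0 = 8 − 0 − 6 = 2; torsion from ∂_1 factors > 1: none. So H_0 ≅ Z^2.
H_1: b_1 = 13 − 6 − 6 = 1; torsion from ∂_2 factors > 1: none. So H_1 ≅ Z.
H_2: b_2 = 6 − 6 − 0 = 0; torsion from ∂_3 factors > 1: none. So H_2 ≅ 0.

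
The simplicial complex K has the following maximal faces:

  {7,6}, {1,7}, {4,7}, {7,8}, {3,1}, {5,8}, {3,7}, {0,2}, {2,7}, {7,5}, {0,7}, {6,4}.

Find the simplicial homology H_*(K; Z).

Order the vertices as 0 < 1 < 2 < 3 < 4 < 5 < 6 < 7 < 8. Listing each simplex with vertices in this order, K has dimension 1 with simplices:

  0-simplices (9): [0], [1], [2], [3], [4], [5], [6], [7], [8]
  1-simplices (12): [0,2], [0,7], [1,3], [1,7], [2,7], [3,7], [4,6], [4,7], [5,7], [5,8], [6,7], [7,8]

Hence C_0 ≅ Z^9, C_1 ≅ Z^12.

∂_1: C_1 → C_0 is given by ∂[p,q] = [q] − [p]. For instance
  ∂[5,8] = [8] − [5].
As a 9×12 matrix over Z this has rank 8, with invariant factors (1,1,1,1,1,1,1,1).

From H_k ≅ ker(∂_k) / im(∂_{k+1}) we obtain:

  H_0: rank C_0 − rank ∂_1 = 9 − 8 = 1, and the invariant factors of ∂_1 are all 1, so H_0 ≅ Z.
  H_1: rank ker ∂_1 − rank ∂_2 = (12 − 8) − 0 = 4, and there is no ∂_2, so H_1 ≅ Z^4.

As a check, the Euler characteristic is 9 − 12 = -3, which agrees with 1 − 4 = -3.

H_0 ≅ Z,  H_1 ≅ Z^4.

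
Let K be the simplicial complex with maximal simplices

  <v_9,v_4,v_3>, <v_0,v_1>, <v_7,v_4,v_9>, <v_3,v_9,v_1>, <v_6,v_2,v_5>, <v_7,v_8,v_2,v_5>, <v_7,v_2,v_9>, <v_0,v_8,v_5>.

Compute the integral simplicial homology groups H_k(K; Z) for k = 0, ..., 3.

H_0 ≅ Z,  H_1 ≅ Z,  H_2 = 0,  H_3 = 0.

Fix the vertex order v_0 < v_1 < v_2 < v_3 < v_4 < v_5 < v_6 < v_7 < v_8 < v_9 and write every simplex with vertices in increasing order. Then dim K = 3 and the simplices of K are:

  0-simplices (10): [v_0], [v_1], [v_2], [v_3], [v_4], [v_5], [v_6], [v_7], [v_8], [v_9]
  1-simplices (19): (19 of them)
  2-simplices (10): [v_0,v_5,v_8], [v_1,v_3,v_9], [v_2,v_5,v_6], [v_2,v_5,v_7], [v_2,v_5,v_8], [v_2,v_7,v_8], [v_2,v_7,v_9], [v_3,v_4,v_9], [v_4,v_7,v_9], [v_5,v_7,v_8]
  3-simplices (1): [v_2,v_5,v_7,v_8]

Hence C_0 ≅ Z^10, C_1 ≅ Z^19, C_2 ≅ Z^10, C_3 ≅ Z^1.

Boundary ∂_1: C_1 → C_0 is given by ∂[p,q] = [q] − [p]. For instance
  ∂[v_7,v_9] = [v_9] − [v_7].
The resulting 10×19 matrix has rank 9, and its Smith normal form has invariant factors (1,1,1,1,1,1,1,1,1).

The boundary map ∂_2: C_2 → C_1 maps a triangle to the signed sum of its edges. For instance
  ∂[v_1,v_3,v_9] = [v_3,v_9] − [v_1,v_9] + [v_1,v_3],
  ∂[v_2,v_7,v_8] = [v_7,v_8] − [v_2,v_8] + [v_2,v_7].
As a 19×10 matrix over Z this has rank 9, with invariant factors (1,1,1,1,1,1,1,1,1).

∂_3: C_3 → C_2 sends each 3-simplex σ to the alternating sum Σ_i (−1)^i (σ with its i-th vertex removed). For instance
  ∂[v_2,v_5,v_7,v_8] = [v_5,v_7,v_8] − [v_2,v_7,v_8] + [v_2,v_5,v_8] − [v_2,v_5,v_7].
As a 10×1 matrix over Z this has rank 1, with invariant factors (1).

From H_k ≅ ker(∂_k) / im(∂_{k+1}) we obtain:

  H_0: rank C_0 − rank ∂_1 = 10 − 9 = 1, and the invariant factors of ∂_1 are all 1, so H_0 ≅ Z.
  H_1: rank ker ∂_1 − rank ∂_2 = (19 − 9) − 9 = 1, and the invariant factors of ∂_2 are all 1, so H_1 ≅ Z.
  H_2: rank ker ∂_2 − rank ∂_3 = (10 − 9) − 1 = 0, and the invariant factors of ∂_3 are all 1, so H_2 ≅ 0.
  H_3: rank ker ∂_3 − rank ∂_4 = (1 − 1) − 0 = 0, and there is no ∂_4, so H_3 ≅ 0.

As a check, the Euler characteristic is 10 − 19 + 10 − 1 = 0, which agrees with 1 − 1 + 0 − 0 = 0.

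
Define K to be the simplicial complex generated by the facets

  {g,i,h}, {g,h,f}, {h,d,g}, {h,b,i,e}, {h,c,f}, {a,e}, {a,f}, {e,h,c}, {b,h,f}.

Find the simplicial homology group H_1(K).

Fix the vertex order a < b < c < d < e < f < g < h < i and write every simplex with vertices in increasing order. Then dim K = 3 and the simplices of K are:

  0-simplices (9): a, b, c, d, e, f, g, h, i
  1-simplices (18): ae, af, be, bf, bh, bi, ce, cf, ch, dg, dh, eh, ei, fg, fh, gh, gi, hi
  2-simplices (10): beh, bei, bfh, bhi, ceh, cfh, dgh, ehi, fgh, ghi
  3-simplices (1): behi

giving chain groups C_0 ≅ Z^9, C_1 ≅ Z^18, C_2 ≅ Z^10, C_3 ≅ Z^1.

∂_1: C_1 → C_0 is given by ∂[p,q] = [q] − [p]. For instance
  ∂cf = f − c.
The resulting 9×18 matrix has rank 8, and its Smith normal form has invariant factors (1,1,1,1,1,1,1,1).

∂_2: C_2 → C_1 sends each 2-simplex [p,q,r] to [q,r] − [p,r] + [p,q]. For instance
  ∂cfh = fh − ch + cf,
  ∂ghi = hi − gi + gh.
The 18×10 boundary matrix has rank 9 and Smith normal form diag(1,1,1,1,1,1,1,1,1).

The boundary map ∂_3: C_3 → C_2 sends each 3-simplex σ to the alternating sum Σ_i (−1)^i (σ with its i-th vertex removed). For instance
  ∂behi = ehi − bhi + bei − beh.
As a 10×1 matrix over Z this has rank 1, with invariant factors (1).

Now H_k = ker ∂_k / im ∂_{k+1}, so:

  H_1: rank ker ∂_1 − rank ∂_2 = (18 − 8) − 9 = 1, and the invariant factors of ∂_2 are all 1, so H_1 ≅ Z.

H_1 = Z.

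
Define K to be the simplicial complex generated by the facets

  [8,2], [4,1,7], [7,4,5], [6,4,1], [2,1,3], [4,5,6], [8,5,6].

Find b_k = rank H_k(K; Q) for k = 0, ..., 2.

We work with the vertex ordering 1 < 2 < 3 < 4 < 5 < 6 < 7 < 8. The simplices of K, each written with vertices in increasing order, are:

  0-simplices (8): [1], [2], [3], [4], [5], [6], [7], [8]
  1-simplices (14): [1,2], [1,3], [1,4], [1,6], [1,7], [2,3], [2,8], [4,5], [4,6], [4,7], [5,6], [5,7], [5,8], [6,8]
  2-simplices (6): [1,2,3], [1,4,6], [1,4,7], [4,5,6], [4,5,7], [5,6,8]

so the chain groups are C_0 ≅ Z^8, C_1 ≅ Z^14, C_2 ≅ Z^6.

∂_1: C_1 → C_0 maps an edge to its endpoints' difference, ∂[p,q] = q − p. For instance
  ∂[1,2] = [2] − [1].
The resulting 8×14 matrix has rank 7, and its Smith normal form has invariant factors (1,1,1,1,1,1,1).

∂_2: C_2 → C_1 sends each 2-simplex [p,q,r] to [q,r] − [p,r] + [p,q]. For instance
  ∂[1,4,6] = [4,6] − [1,6] + [1,4],
  ∂[1,2,3] = [2,3] − [1,3] + [1,2].
This gives a 14×6 integer matrix of rank 6; reducing to Smith normal form yields diagonal entries (1,1,1,1,1,1).

From H_k ≅ ker(∂_k) / im(∂_{k+1}) we obtain:

  H_0: rank C_0 − rank ∂_1 = 8 − 7 = 1, and the invariant factors of ∂_1 are all 1, so H_0 = Z.
  H_1: rank ker ∂_1 − rank ∂_2 = (14 − 7) − 6 = 1, and the invariant factors of ∂_2 are all 1, so H_1 = Z.
  H_2: rank ker ∂_2 − rank ∂_3 = (6 − 6) − 0 = 0, and there is no ∂_3, so H_2 = 0.

Hence the Betti numbers are b_0 = 1, b_1 = 1, b_2 = 0.

b_0 = 1, b_1 = 1, b_2 = 0.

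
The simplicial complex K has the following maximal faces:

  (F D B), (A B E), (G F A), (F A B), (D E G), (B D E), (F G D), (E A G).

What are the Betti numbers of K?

We work with the vertex ordering A < B < D < E < F < G. The simplices of K, each written with vertices in increasing order, are:

  0-simplices (6): A, B, D, E, F, G
  1-simplices (12): AB, AE, AF, AG, BD, BE, BF, DE, DF, DG, EG, FG
  2-simplices (8): ABE, ABF, AEG, AFG, BDE, BDF, DEG, DFG

Hence C_0 ≅ Z^6, C_1 ≅ Z^12, C_2 ≅ Z^8.

∂_1: C_1 → C_0 sends each edge [p,q] (with p < q) to q − p. For instance
  ∂AG = G − A.
The 6×12 boundary matrix has rank 5 and Smith normal form diag(1,1,1,1,1).

The boundary map ∂_2: C_2 → C_1 maps a triangle to the signed sum of its edges. For instance
  ∂AFG = FG − AG + AF,
  ∂AEG = EG − AG + AE.
As a 12×8 matrix over Z this has rank 7, with invariant factors (1,1,1,1,1,1,1).

Now H_k = ker ∂_k / im ∂_{k+1}, so:

  H_0: rank C_0 − rank ∂_1 = 6 − 5 = 1, and the invariant factors of ∂_1 are all 1, so H_0 ≅ Z.
  H_1: rank ker ∂_1 − rank ∂_2 = (12 − 5) − 7 = 0, and the invariant factors of ∂_2 are all 1, so H_1 ≅ 0.
  H_2: rank ker ∂_2 − rank ∂_3 = (8 − 7) − 0 = 1, and there is no ∂_3, so H_2 ≅ Z.

As a check, the Euler characteristic is 6 − 12 + 8 = 2, which agrees with 1 − 0 + 1 = 2.
(K is a triangulation of the 2-sphere S^2.)

Hence the Betti numbers are b_0 = 1, b_1 = 0, b_2 = 1.

b_0 = 1, b_1 = 0, b_2 = 1.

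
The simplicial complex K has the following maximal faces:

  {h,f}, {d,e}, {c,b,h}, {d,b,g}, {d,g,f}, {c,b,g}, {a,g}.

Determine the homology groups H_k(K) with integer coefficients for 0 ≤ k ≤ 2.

H_0 ≅ Z,  H_1 ≅ Z,  H_2 = 0.

K has 8 vertices, 12 edges, 4 triangles.
rank ∂_0 = 0, rank ∂_1 = 7 ⇒ b_0 = 8 − 0 − 7 = 1; all invariant factors of ∂_1 are 1 so no torsion. So H_0 = Z.
rank ∂_1 = 7, rank ∂_2 = 4 ⇒ b_1 = 12 − 7 − 4 = 1; all invariant factors of ∂_2 are 1 so no torsion. So H_1 = Z.
rank ∂_2 = 4, rank ∂_3 = 0 ⇒ b_2 = 4 − 4 − 0 = 0. So H_2 = 0.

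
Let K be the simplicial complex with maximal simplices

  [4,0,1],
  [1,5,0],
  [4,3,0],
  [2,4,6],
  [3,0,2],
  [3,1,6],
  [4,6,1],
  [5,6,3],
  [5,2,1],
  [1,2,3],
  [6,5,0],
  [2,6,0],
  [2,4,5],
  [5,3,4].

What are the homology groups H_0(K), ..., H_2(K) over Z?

H_0 = Z,  H_1 = Z^2,  H_2 = Z.

We work with the vertex ordering 0 < 1 < 2 < 3 < 4 < 5 < 6. The simplices of K, each written with vertices in increasing order, are:

  0-simplices (7): [0], [1], [2], [3], [4], [5], [6]
  1-simplices (21): [0,1], [0,2], [0,3], [0,4], [0,5], [0,6], [1,2], [1,3], [1,4], [1,5], [1,6], [2,3], [2,4], [2,5], [2,6], [3,4], [3,5], [3,6], [4,5], [4,6], [5,6]
  2-simplices (14): [0,1,4], [0,1,5], [0,2,3], [0,2,6], [0,3,4], [0,5,6], [1,2,3], [1,2,5], [1,3,6], [1,4,6], [2,4,5], [2,4,6], [3,4,5], [3,5,6]

giving chain groups C_0 ≅ Z^7, C_1 ≅ Z^21, C_2 ≅ Z^14.

∂_1: C_1 → C_0 maps an edge to its endpoints' difference, ∂[p,q] = q − p. For instance
  ∂[5,6] = [6] − [5].
As a 7×21 matrix over Z this has rank 6, with invariant factors (1,1,1,1,1,1).

Boundary ∂_2: C_2 → C_1 sends each 2-simplex [p,q,r] to [q,r] − [p,r] + [p,q]. For instance
  ∂[2,4,5] = [4,5] − [2,5] + [2,4],
  ∂[3,5,6] = [5,6] − [3,6] + [3,5].
This gives a 21×14 integer matrix of rank 13; reducing to Smith normal form yields diagonal entries (1,1,1,1,1,1,1,1,1,1,1,1,1).

Now H_k = ker ∂_k / im ∂_{k+1}, so:

  H_0: rank C_0 − rank ∂_1 = 7 − 6 = 1, and the invariant factors of ∂_1 are all 1, so H_0 = Z.
  H_1: rank ker ∂_1 − rank ∂_2 = (21 − 6) − 13 = 2, and the invariant factors of ∂_2 are all 1, so H_1 = Z^2.
  H_2: rank ker ∂_2 − rank ∂_3 = (14 − 13) − 0 = 1, and there is no ∂_3, so H_2 = Z.

(K is a triangulation of the torus T^2.)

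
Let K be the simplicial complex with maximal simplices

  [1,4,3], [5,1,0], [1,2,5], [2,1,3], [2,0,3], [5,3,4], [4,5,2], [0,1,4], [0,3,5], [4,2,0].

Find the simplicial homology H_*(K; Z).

H_0 = Z,  H_1 = Z/2Z,  H_2 = 0.

Fix the vertex order 0 < 1 < 2 < 3 < 4 < 5 and write every simplex with vertices in increasing order. Then dim K = 2 and the simplices of K are:

  0-simplices (6): [0], [1], [2], [3], [4], [5]
  1-simplices (15): [0,1], [0,2], [0,3], [0,4], [0,5], [1,2], [1,3], [1,4], [1,5], [2,3], [2,4], [2,5], [3,4], [3,5], [4,5]
  2-simplices (10): [0,1,4], [0,1,5], [0,2,3], [0,2,4], [0,3,5], [1,2,3], [1,2,5], [1,3,4], [2,4,5], [3,4,5]

Hence C_0 ≅ Z^6, C_1 ≅ Z^15, C_2 ≅ Z^10.

Boundary ∂_1: C_1 → C_0 sends each edge [p,q] (with p < q) to q − p. For instance
  ∂[2,4] = [4] − [2].
As a 6×15 matrix over Z this has rank 5, with invariant factors (1,1,1,1,1).

Boundary ∂_2: C_2 → C_1 sends each 2-simplex [p,q,r] to [q,r] − [p,r] + [p,q]. For instance
  ∂[2,4,5] = [4,5] − [2,5] + [2,4],
  ∂[0,1,5] = [1,5] − [0,5] + [0,1].
The 15×10 boundary matrix has rank 10 and Smith normal form diag(1,1,1,1,1,1,1,1,1,2).

Reading off H_k = ker ∂_k / im ∂_{k+1}:

  H_0: rank C_0 − rank ∂_1 = 6 − 5 = 1, and the invariant factors of ∂_1 are all 1, so H_0 ≅ Z.
  H_1: rank ker ∂_1 − rank ∂_2 = (15 − 5) − 10 = 0, and ∂_2 has invariant factor 2 > 1, so H_1 ≅ Z/2Z.
  H_2: rank ker ∂_2 − rank ∂_3 = (10 − 10) − 0 = 0, and there is no ∂_3, so H_2 ≅ 0.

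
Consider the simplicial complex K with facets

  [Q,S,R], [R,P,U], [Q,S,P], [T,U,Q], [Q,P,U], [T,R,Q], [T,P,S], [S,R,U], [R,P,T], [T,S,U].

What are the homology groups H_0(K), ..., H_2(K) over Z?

H_0 ≅ Z,  H_1 ≅ Z/2Z,  H_2 = 0.

Order the vertices as P < Q < R < S < T < U. Listing each simplex with vertices in this order, K has dimension 2 with simplices:

  0-simplices (6): P, Q, R, S, T, U
  1-simplices (15): PQ, PR, PS, PT, PU, QR, QS, QT, QU, RS, RT, RU, ST, SU, TU
  2-simplices (10): PQS, PQU, PRT, PRU, PST, QRS, QRT, QTU, RSU, STU

giving chain groups C_0 ≅ Z^6, C_1 ≅ Z^15, C_2 ≅ Z^10.

∂_1: C_1 → C_0 maps an edge to its endpoints' difference, ∂[p,q] = q − p.
As a 6×15 matrix over Z this has rank 5, with invariant factors (1,1,1,1,1).

The boundary map ∂_2: C_2 → C_1 maps a triangle to the signed sum of its edges. For instance
  ∂QRS = RS − QS + QR,
  ∂PQS = QS − PS + PQ.
The 15×10 boundary matrix has rank 10 and Smith normal form diag(1,1,1,1,1,1,1,1,1,2).

Now H_k = ker ∂_k / im ∂_{k+1}, so:

  H_0: rank C_0 − rank ∂_1 = 6 − 5 = 1, and the invariant factors of ∂_1 are all 1, so H_0 = Z.
  H_1: rank ker ∂_1 − rank ∂_2 = (15 − 5) − 10 = 0, and ∂_2 has invariant factor 2 > 1, so H_1 = Z/2Z.
  H_2: rank ker ∂_2 − rank ∂_3 = (10 − 10) − 0 = 0, and there is no ∂_3, so H_2 = 0.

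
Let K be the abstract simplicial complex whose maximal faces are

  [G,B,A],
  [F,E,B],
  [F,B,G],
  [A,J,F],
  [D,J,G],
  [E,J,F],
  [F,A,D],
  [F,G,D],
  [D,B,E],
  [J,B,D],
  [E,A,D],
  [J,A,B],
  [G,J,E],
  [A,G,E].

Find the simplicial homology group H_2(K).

H_2 ≅ Z.

We work with the vertex ordering A < B < D < E < F < G < J. The simplices of K, each written with vertices in increasing order, are:

  0-simplices (7): A, B, D, E, F, G, J
  1-simplices (21): AB, AD, AE, AF, AG, AJ, BD, BE, BF, BG, BJ, DE, DF, DG, DJ, EF, EG, EJ, FG, FJ, GJ
  2-simplices (14): ABG, ABJ, ADE, ADF, AEG, AFJ, BDE, BDJ, BEF, BFG, DFG, DGJ, EFJ, EGJ

giving chain groups C_0 ≅ Z^7, C_1 ≅ Z^21, C_2 ≅ Z^14.

Boundary ∂_1: C_1 → C_0 is given by ∂[p,q] = [q] − [p].
The resulting 7×21 matrix has rank 6, and its Smith normal form has invariant factors (1,1,1,1,1,1).

∂_2: C_2 → C_1 sends each 2-simplex [p,q,r] to [q,r] − [p,r] + [p,q]. For instance
  ∂ABJ = BJ − AJ + AB,
  ∂DFG = FG − DG + DF.
The resulting 21×14 matrix has rank 13, and its Smith normal form has invariant factors (1,1,1,1,1,1,1,1,1,1,1,1,1).

From H_k ≅ ker(∂_k) / im(∂_{k+1}) we obtain:

  H_2: rank ker ∂_2 − rank ∂_3 = (14 − 13) − 0 = 1, and there is no ∂_3, so H_2 ≅ Z.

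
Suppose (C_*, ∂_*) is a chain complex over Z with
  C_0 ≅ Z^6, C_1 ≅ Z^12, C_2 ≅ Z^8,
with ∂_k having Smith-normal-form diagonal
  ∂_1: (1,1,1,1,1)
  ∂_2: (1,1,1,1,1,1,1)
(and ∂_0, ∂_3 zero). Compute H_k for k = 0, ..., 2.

H_0 ≅ Z,  H_1 = 0,  H_2 ≅ Z.

H_0: b_0 = 6 − 0 − 5 = 1; torsion from ∂_1 factors > 1: none. So H_0 ≅ Z.
H_1: b_1 = 12 − 5 − 7 = 0; torsion from ∂_2 factors > 1: none. So H_1 ≅ 0.
H_2: b_2 = 8 − 7 − 0 = 1; torsion from ∂_3 factors > 1: none. So H_2 ≅ Z.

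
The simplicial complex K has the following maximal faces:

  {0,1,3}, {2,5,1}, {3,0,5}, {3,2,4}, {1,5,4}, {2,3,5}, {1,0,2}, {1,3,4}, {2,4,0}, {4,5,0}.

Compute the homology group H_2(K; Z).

Order the vertices as 0 < 1 < 2 < 3 < 4 < 5. Listing each simplex with vertices in this order, K has dimension 2 with simplices:

  0-simplices (6): [0], [1], [2], [3], [4], [5]
  1-simplices (15): [0,1], [0,2], [0,3], [0,4], [0,5], [1,2], [1,3], [1,4], [1,5], [2,3], [2,4], [2,5], [3,4], [3,5], [4,5]
  2-simplices (10): [0,1,2], [0,1,3], [0,2,4], [0,3,5], [0,4,5], [1,2,5], [1,3,4], [1,4,5], [2,3,4], [2,3,5]

giving chain groups C_0 ≅ Z^6, C_1 ≅ Z^15, C_2 ≅ Z^10.

The boundary map ∂_1: C_1 → C_0 sends each edge [p,q] (with p < q) to q − p.
This gives a 6×15 integer matrix of rank 5; reducing to Smith normal form yields diagonal entries (1,1,1,1,1).

∂_2: C_2 → C_1 sends each 2-simplex [p,q,r] to [q,r] − [p,r] + [p,q]. For instance
  ∂[0,4,5] = [4,5] − [0,5] + [0,4],
  ∂[0,3,5] = [3,5] − [0,5] + [0,3].
This gives a 15×10 integer matrix of rank 10; reducing to Smith normal form yields diagonal entries (1,1,1,1,1,1,1,1,1,2).

Now H_k = ker ∂_k / im ∂_{k+1}, so:

  H_2: rank ker ∂_2 − rank ∂_3 = (10 − 10) − 0 = 0, and there is no ∂_3, so H_2 = 0.

H_2 = 0.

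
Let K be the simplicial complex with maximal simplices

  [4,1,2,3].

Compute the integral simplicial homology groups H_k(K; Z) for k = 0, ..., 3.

Fix the vertex order 1 < 2 < 3 < 4 and write every simplex with vertices in increasing order. Then dim K = 3 and the simplices of K are:

  0-simplices (4): [1], [2], [3], [4]
  1-simplices (6): [1,2], [1,3], [1,4], [2,3], [2,4], [3,4]
  2-simplices (4): [1,2,3], [1,2,4], [1,3,4], [2,3,4]
  3-simplices (1): [1,2,3,4]

so the chain groups are C_0 ≅ Z^4, C_1 ≅ Z^6, C_2 ≅ Z^4, C_3 ≅ Z^1.

∂_1: C_1 → C_0 is given by ∂[p,q] = [q] − [p].
The 4×6 boundary matrix has rank 3 and Smith normal form diag(1,1,1).

The boundary map ∂_2: C_2 → C_1 acts by ∂[p,q,r] = [q,r] − [p,r] + [p,q]. For instance
  ∂[1,2,3] = [2,3] − [1,3] + [1,2],
  ∂[2,3,4] = [3,4] − [2,4] + [2,3].
This gives a 6×4 integer matrix of rank 3; reducing to Smith normal form yields diagonal entries (1,1,1).

The boundary map ∂_3: C_3 → C_2 sends each 3-simplex σ to the alternating sum Σ_i (−1)^i (σ with its i-th vertex removed). For instance
  ∂[1,2,3,4] = [2,3,4] − [1,3,4] + [1,2,4] − [1,2,3].
As a 4×1 matrix over Z this has rank 1, with invariant factors (1).

Reading off H_k = ker ∂_k / im ∂_{k+1}:

  H_0: rank C_0 − rank ∂_1 = 4 − 3 = 1, and the invariant factors of ∂_1 are all 1, so H_0 = Z.
  H_1: rank ker ∂_1 − rank ∂_2 = (6 − 3) − 3 = 0, and the invariant factors of ∂_2 are all 1, so H_1 = 0.
  H_2: rank ker ∂_2 − rank ∂_3 = (4 − 3) − 1 = 0, and the invariant factors of ∂_3 are all 1, so H_2 = 0.
  H_3: rank ker ∂_3 − rank ∂_4 = (1 − 1) − 0 = 0, and there is no ∂_4, so H_3 = 0.

As a check, the Euler characteristic is 4 − 6 + 4 − 1 = 1, which agrees with 1 − 0 + 0 − 0 = 1.

H_0 = Z,  H_1 = 0,  H_2 = 0,  H_3 = 0.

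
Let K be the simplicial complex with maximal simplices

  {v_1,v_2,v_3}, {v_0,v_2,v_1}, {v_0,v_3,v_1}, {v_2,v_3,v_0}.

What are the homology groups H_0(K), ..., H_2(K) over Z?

H_0 = Z,  H_1 = 0,  H_2 = Z.

K has 4 vertices, 6 edges, 4 triangles.
rank ∂_0 = 0, rank ∂_1 = 3 ⇒ b_0 = 4 − 0 − 3 = 1; all invariant factors of ∂_1 are 1 so no torsion. So H_0 = Z.
rank ∂_1 = 3, rank ∂_2 = 3 ⇒ b_1 = 6 − 3 − 3 = 0; all invariant factors of ∂_2 are 1 so no torsion. So H_1 = 0.
rank ∂_2 = 3, rank ∂_3 = 0 ⇒ b_2 = 4 − 3 − 0 = 1. So H_2 = Z.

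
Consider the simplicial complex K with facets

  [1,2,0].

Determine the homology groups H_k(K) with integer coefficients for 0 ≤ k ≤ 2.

H_0 = Z,  H_1 = 0,  H_2 = 0.

Order the vertices as 0 < 1 < 2. Listing each simplex with vertices in this order, K has dimension 2 with simplices:

  0-simplices (3): [0], [1], [2]
  1-simplices (3): [0,1], [0,2], [1,2]
  2-simplices (1): [0,1,2]

so the chain groups are C_0 ≅ Z^3, C_1 ≅ Z^3, C_2 ≅ Z^1.

Boundary ∂_1: C_1 → C_0 maps an edge to its endpoints' difference, ∂[p,q] = q − p. For instance
  ∂[0,1] = [1] − [0].
As a 3×3 matrix over Z this has rank 2, with invariant factors (1,1).

∂_2: C_2 → C_1 acts by ∂[p,q,r] = [q,r] − [p,r] + [p,q]. For instance
  ∂[0,1,2] = [1,2] − [0,2] + [0,1].
This gives a 3×1 integer matrix of rank 1; reducing to Smith normal form yields diagonal entries (1).

Reading off H_k = ker ∂_k / im ∂_{k+1}:

  H_0: rank C_0 − rank ∂_1 = 3 − 2 = 1, and the invariant factors of ∂_1 are all 1, so H_0 ≅ Z.
  H_1: rank ker ∂_1 − rank ∂_2 = (3 − 2) − 1 = 0, and the invariant factors of ∂_2 are all 1, so H_1 ≅ 0.
  H_2: rank ker ∂_2 − rank ∂_3 = (1 − 1) − 0 = 0, and there is no ∂_3, so H_2 ≅ 0.

As a check, the Euler characteristic is 3 − 3 + 1 = 1, which agrees with 1 − 0 + 0 = 1.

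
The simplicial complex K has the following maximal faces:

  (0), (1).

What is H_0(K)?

Take the total order 0 < 1 on the vertex set. Then K (dimension 0) consists of the simplices:

  0-simplices (2): [0], [1]

giving chain groups C_0 ≅ Z^2.

From H_k ≅ ker(∂_k) / im(∂_{k+1}) we obtain:

  H_0: rank C_0 − rank ∂_1 = 2 − 0 = 2, and there is no ∂_1, so H_0 ≅ Z^2.

H_0 ≅ Z^2.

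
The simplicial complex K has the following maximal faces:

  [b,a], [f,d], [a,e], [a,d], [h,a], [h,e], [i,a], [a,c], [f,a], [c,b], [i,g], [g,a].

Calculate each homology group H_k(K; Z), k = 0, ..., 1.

H_0 = Z,  H_1 = Z^4.

We work with the vertex ordering a < b < c < d < e < f < g < h < i. The simplices of K, each written with vertices in increasing order, are:

  0-simplices (9): a, b, c, d, e, f, g, h, i
  1-simplices (12): ab, ac, ad, ae, af, ag, ah, ai, bc, df, eh, gi

Hence C_0 ≅ Z^9, C_1 ≅ Z^12.

Boundary ∂_1: C_1 → C_0 is given by ∂[p,q] = [q] − [p].
This gives a 9×12 integer matrix of rank 8; reducing to Smith normal form yields diagonal entries (1,1,1,1,1,1,1,1).

From H_k ≅ ker(∂_k) / im(∂_{k+1}) we obtain:

  H_0: rank C_0 − rank ∂_1 = 9 − 8 = 1, and the invariant factors of ∂_1 are all 1, so H_0 ≅ Z.
  H_1: rank ker ∂_1 − rank ∂_2 = (12 − 8) − 0 = 4, and there is no ∂_2, so H_1 ≅ Z^4.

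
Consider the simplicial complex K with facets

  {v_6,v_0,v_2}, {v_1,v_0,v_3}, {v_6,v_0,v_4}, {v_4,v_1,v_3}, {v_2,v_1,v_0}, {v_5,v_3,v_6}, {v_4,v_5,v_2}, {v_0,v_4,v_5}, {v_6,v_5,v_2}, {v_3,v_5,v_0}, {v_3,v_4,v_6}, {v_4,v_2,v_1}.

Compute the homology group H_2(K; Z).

H_2 = 0.

We work with the vertex ordering v_0 < v_1 < v_2 < v_3 < v_4 < v_5 < v_6. The simplices of K, each written with vertices in increasing order, are:

  0-simplices (7): [v_0], [v_1], [v_2], [v_3], [v_4], [v_5], [v_6]
  1-simplices (18): (18 of them)
  2-simplices (12): (12 of them)

Hence C_0 ≅ Z^7, C_1 ≅ Z^18, C_2 ≅ Z^12.

∂_1: C_1 → C_0 maps an edge to its endpoints' difference, ∂[p,q] = q − p.
The 7×18 boundary matrix has rank 6 and Smith normal form diag(1,1,1,1,1,1).

∂_2: C_2 → C_1 sends each 2-simplex [p,q,r] to [q,r] − [p,r] + [p,q]. For instance
  ∂[v_2,v_5,v_6] = [v_5,v_6] − [v_2,v_6] + [v_2,v_5],
  ∂[v_0,v_2,v_6] = [v_2,v_6] − [v_0,v_6] + [v_0,v_2].
As a 18×12 matrix over Z this has rank 12, with invariant factors (1,1,1,1,1,1,1,1,1,1,1,2).

Computing H_k = (kernel of ∂_k) / (image of ∂_{k+1}):

  H_2: rank ker ∂_2 − rank ∂_3 = (12 − 12) − 0 = 0, and there is no ∂_3, so H_2 = 0.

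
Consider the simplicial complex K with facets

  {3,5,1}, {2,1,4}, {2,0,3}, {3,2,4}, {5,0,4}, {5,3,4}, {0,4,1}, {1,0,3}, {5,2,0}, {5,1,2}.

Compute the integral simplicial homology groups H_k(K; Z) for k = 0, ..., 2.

H_0 = Z,  H_1 = Z/2,  H_2 = 0.

We work with the vertex ordering 0 < 1 < 2 < 3 < 4 < 5. The simplices of K, each written with vertices in increasing order, are:

  0-simplices (6): [0], [1], [2], [3], [4], [5]
  1-simplices (15): [0,1], [0,2], [0,3], [0,4], [0,5], [1,2], [1,3], [1,4], [1,5], [2,3], [2,4], [2,5], [3,4], [3,5], [4,5]
  2-simplices (10): [0,1,3], [0,1,4], [0,2,3], [0,2,5], [0,4,5], [1,2,4], [1,2,5], [1,3,5], [2,3,4], [3,4,5]

so the chain groups are C_0 ≅ Z^6, C_1 ≅ Z^15, C_2 ≅ Z^10.

The boundary map ∂_1: C_1 → C_0 sends each edge [p,q] (with p < q) to q − p.
This gives a 6×15 integer matrix of rank 5; reducing to Smith normal form yields diagonal entries (1,1,1,1,1).

∂_2: C_2 → C_1 sends each 2-simplex [p,q,r] to [q,r] − [p,r] + [p,q]. For instance
  ∂[0,1,4] = [1,4] − [0,4] + [0,1],
  ∂[0,4,5] = [4,5] − [0,5] + [0,4].
This gives a 15×10 integer matrix of rank 10; reducing to Smith normal form yields diagonal entries (1,1,1,1,1,1,1,1,1,2).

Now H_k = ker ∂_k / im ∂_{k+1}, so:

  H_0: rank C_0 − rank ∂_1 = 6 − 5 = 1, and the invariant factors of ∂_1 are all 1, so H_0 = Z.
  H_1: rank ker ∂_1 − rank ∂_2 = (15 − 5) − 10 = 0, and ∂_2 has invariant factor 2 > 1, so H_1 = Z/2.
  H_2: rank ker ∂_2 − rank ∂_3 = (10 − 10) − 0 = 0, and there is no ∂_3, so H_2 = 0.

As a check, the Euler characteristic is 6 − 15 + 10 = 1, which agrees with 1 − 0 + 0 = 1.
(K is a triangulation of the real projective plane RP^2.)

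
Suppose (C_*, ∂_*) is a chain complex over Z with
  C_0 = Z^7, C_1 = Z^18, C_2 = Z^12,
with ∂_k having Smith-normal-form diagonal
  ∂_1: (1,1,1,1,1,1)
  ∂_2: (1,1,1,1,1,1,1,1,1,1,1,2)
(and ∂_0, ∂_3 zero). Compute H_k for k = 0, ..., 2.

H_0 = Z,  H_1 = Z/2Z,  H_2 = 0.

H_0: b_0 = 7 − 0 − 6 = 1; torsion from ∂_1 factors > 1: none. So H_0 = Z.
H_1: b_1 = 18 − 6 − 12 = 0; torsion from ∂_2 factors > 1: [2]. So H_1 = Z/2Z.
H_2: b_2 = 12 − 12 − 0 = 0; torsion from ∂_3 factors > 1: none. So H_2 = 0.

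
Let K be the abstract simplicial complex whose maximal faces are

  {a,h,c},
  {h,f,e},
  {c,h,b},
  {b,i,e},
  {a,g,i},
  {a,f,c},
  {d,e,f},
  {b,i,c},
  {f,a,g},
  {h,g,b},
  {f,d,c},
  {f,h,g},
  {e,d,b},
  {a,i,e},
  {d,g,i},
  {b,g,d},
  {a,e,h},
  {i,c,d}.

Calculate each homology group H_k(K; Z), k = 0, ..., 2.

H_0 ≅ Z,  H_1 ≅ Z ⊕ Z/2Z,  H_2 = 0.

Order the vertices as a < b < c < d < e < f < g < h < i. Listing each simplex with vertices in this order, K has dimension 2 with simplices:

  0-simplices (9): a, b, c, d, e, f, g, h, i
  1-simplices (27): ac, ae, af, ag, ah, ai, bc, bd, be, bg, bh, bi, cd, cf, ch, ci, de, df, dg, di, ef, eh, ei, fg, fh, gh, gi
  2-simplices (18): acf, ach, aeh, aei, afg, agi, bch, bci, bde, bdg, bei, bgh, cdf, cdi, def, dgi, efh, fgh

giving chain groups C_0 ≅ Z^9, C_1 ≅ Z^27, C_2 ≅ Z^18.

The boundary map ∂_1: C_1 → C_0 sends each edge [p,q] (with p < q) to q − p. For instance
  ∂fh = h − f.
The 9×27 boundary matrix has rank 8 and Smith normal form diag(1,1,1,1,1,1,1,1).

Boundary ∂_2: C_2 → C_1 sends each 2-simplex [p,q,r] to [q,r] − [p,r] + [p,q]. For instance
  ∂dgi = gi − di + dg,
  ∂efh = fh − eh + ef.
As a 27×18 matrix over Z this has rank 18, with invariant factors (1,1,1,1,1,1,1,1,1,1,1,1,1,1,1,1,1,2).

Reading off H_k = ker ∂_k / im ∂_{k+1}:

  H_0: rank C_0 − rank ∂_1 = 9 − 8 = 1, and the invariant factors of ∂_1 are all 1, so H_0 ≅ Z.
  H_1: rank ker ∂_1 − rank ∂_2 = (27 − 8) − 18 = 1, and ∂_2 has invariant factor 2 > 1, so H_1 ≅ Z ⊕ Z/2Z.
  H_2: rank ker ∂_2 − rank ∂_3 = (18 − 18) − 0 = 0, and there is no ∂_3, so H_2 ≅ 0.

As a check, the Euler characteristic is 9 − 27 + 18 = 0, which agrees with 1 − 1 + 0 = 0.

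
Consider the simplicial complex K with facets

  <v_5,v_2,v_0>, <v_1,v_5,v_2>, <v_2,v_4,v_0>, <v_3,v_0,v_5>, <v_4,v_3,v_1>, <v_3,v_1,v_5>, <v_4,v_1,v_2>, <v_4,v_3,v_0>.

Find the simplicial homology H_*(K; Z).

H_0 = Z,  H_1 = 0,  H_2 = Z.

Fix the vertex order v_0 < v_1 < v_2 < v_3 < v_4 < v_5 and write every simplex with vertices in increasing order. Then dim K = 2 and the simplices of K are:

  0-simplices (6): [v_0], [v_1], [v_2], [v_3], [v_4], [v_5]
  1-simplices (12): [v_0,v_2], [v_0,v_3], [v_0,v_4], [v_0,v_5], [v_1,v_2], [v_1,v_3], [v_1,v_4], [v_1,v_5], [v_2,v_4], [v_2,v_5], [v_3,v_4], [v_3,v_5]
  2-simplices (8): [v_0,v_2,v_4], [v_0,v_2,v_5], [v_0,v_3,v_4], [v_0,v_3,v_5], [v_1,v_2,v_4], [v_1,v_2,v_5], [v_1,v_3,v_4], [v_1,v_3,v_5]

so the chain groups are C_0 ≅ Z^6, C_1 ≅ Z^12, C_2 ≅ Z^8.

∂_1: C_1 → C_0 maps an edge to its endpoints' difference, ∂[p,q] = q − p. For instance
  ∂[v_3,v_5] = [v_5] − [v_3].
As a 6×12 matrix over Z this has rank 5, with invariant factors (1,1,1,1,1).

Boundary ∂_2: C_2 → C_1 acts by ∂[p,q,r] = [q,r] − [p,r] + [p,q]. For instance
  ∂[v_0,v_3,v_4] = [v_3,v_4] − [v_0,v_4] + [v_0,v_3],
  ∂[v_1,v_2,v_4] = [v_2,v_4] − [v_1,v_4] + [v_1,v_2].
The resulting 12×8 matrix has rank 7, and its Smith normal form has invariant factors (1,1,1,1,1,1,1).

Reading off H_k = ker ∂_k / im ∂_{k+1}:

  H_0: rank C_0 − rank ∂_1 = 6 − 5 = 1, and the invariant factors of ∂_1 are all 1, so H_0 ≅ Z.
  H_1: rank ker ∂_1 − rank ∂_2 = (12 − 5) − 7 = 0, and the invariant factors of ∂_2 are all 1, so H_1 ≅ 0.
  H_2: rank ker ∂_2 − rank ∂_3 = (8 − 7) − 0 = 1, and there is no ∂_3, so H_2 ≅ Z.

As a check, the Euler characteristic is 6 − 12 + 8 = 2, which agrees with 1 − 0 + 1 = 2.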